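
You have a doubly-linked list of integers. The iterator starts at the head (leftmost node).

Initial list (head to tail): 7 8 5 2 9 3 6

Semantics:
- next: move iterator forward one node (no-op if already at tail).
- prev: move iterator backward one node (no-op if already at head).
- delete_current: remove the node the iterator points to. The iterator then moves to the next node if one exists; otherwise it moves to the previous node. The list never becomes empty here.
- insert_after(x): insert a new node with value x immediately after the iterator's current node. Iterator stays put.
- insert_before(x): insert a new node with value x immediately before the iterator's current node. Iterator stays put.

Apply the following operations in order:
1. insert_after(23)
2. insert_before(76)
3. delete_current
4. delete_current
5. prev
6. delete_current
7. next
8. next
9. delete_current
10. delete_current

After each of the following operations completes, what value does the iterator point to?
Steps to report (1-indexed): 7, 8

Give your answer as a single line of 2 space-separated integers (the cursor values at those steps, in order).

Answer: 5 2

Derivation:
After 1 (insert_after(23)): list=[7, 23, 8, 5, 2, 9, 3, 6] cursor@7
After 2 (insert_before(76)): list=[76, 7, 23, 8, 5, 2, 9, 3, 6] cursor@7
After 3 (delete_current): list=[76, 23, 8, 5, 2, 9, 3, 6] cursor@23
After 4 (delete_current): list=[76, 8, 5, 2, 9, 3, 6] cursor@8
After 5 (prev): list=[76, 8, 5, 2, 9, 3, 6] cursor@76
After 6 (delete_current): list=[8, 5, 2, 9, 3, 6] cursor@8
After 7 (next): list=[8, 5, 2, 9, 3, 6] cursor@5
After 8 (next): list=[8, 5, 2, 9, 3, 6] cursor@2
After 9 (delete_current): list=[8, 5, 9, 3, 6] cursor@9
After 10 (delete_current): list=[8, 5, 3, 6] cursor@3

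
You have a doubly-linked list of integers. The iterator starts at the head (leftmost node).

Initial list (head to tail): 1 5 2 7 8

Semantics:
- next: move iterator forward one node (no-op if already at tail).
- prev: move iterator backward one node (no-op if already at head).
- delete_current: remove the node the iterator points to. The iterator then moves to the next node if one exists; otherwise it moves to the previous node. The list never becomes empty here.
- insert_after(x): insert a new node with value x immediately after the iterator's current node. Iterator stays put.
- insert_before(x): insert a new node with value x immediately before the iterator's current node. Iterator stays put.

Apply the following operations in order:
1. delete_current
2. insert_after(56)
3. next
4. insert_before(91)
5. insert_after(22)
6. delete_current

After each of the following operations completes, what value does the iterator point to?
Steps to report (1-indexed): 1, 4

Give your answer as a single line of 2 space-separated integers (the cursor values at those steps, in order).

Answer: 5 56

Derivation:
After 1 (delete_current): list=[5, 2, 7, 8] cursor@5
After 2 (insert_after(56)): list=[5, 56, 2, 7, 8] cursor@5
After 3 (next): list=[5, 56, 2, 7, 8] cursor@56
After 4 (insert_before(91)): list=[5, 91, 56, 2, 7, 8] cursor@56
After 5 (insert_after(22)): list=[5, 91, 56, 22, 2, 7, 8] cursor@56
After 6 (delete_current): list=[5, 91, 22, 2, 7, 8] cursor@22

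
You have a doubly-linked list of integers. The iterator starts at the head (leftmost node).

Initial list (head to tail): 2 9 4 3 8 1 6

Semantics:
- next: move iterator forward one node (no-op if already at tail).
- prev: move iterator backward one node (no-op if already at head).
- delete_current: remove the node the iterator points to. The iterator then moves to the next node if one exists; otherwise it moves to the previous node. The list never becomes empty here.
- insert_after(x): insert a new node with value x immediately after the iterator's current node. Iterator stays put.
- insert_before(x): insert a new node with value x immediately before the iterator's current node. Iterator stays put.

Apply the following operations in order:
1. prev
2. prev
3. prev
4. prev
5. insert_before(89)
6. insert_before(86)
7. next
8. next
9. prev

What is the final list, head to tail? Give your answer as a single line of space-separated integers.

Answer: 89 86 2 9 4 3 8 1 6

Derivation:
After 1 (prev): list=[2, 9, 4, 3, 8, 1, 6] cursor@2
After 2 (prev): list=[2, 9, 4, 3, 8, 1, 6] cursor@2
After 3 (prev): list=[2, 9, 4, 3, 8, 1, 6] cursor@2
After 4 (prev): list=[2, 9, 4, 3, 8, 1, 6] cursor@2
After 5 (insert_before(89)): list=[89, 2, 9, 4, 3, 8, 1, 6] cursor@2
After 6 (insert_before(86)): list=[89, 86, 2, 9, 4, 3, 8, 1, 6] cursor@2
After 7 (next): list=[89, 86, 2, 9, 4, 3, 8, 1, 6] cursor@9
After 8 (next): list=[89, 86, 2, 9, 4, 3, 8, 1, 6] cursor@4
After 9 (prev): list=[89, 86, 2, 9, 4, 3, 8, 1, 6] cursor@9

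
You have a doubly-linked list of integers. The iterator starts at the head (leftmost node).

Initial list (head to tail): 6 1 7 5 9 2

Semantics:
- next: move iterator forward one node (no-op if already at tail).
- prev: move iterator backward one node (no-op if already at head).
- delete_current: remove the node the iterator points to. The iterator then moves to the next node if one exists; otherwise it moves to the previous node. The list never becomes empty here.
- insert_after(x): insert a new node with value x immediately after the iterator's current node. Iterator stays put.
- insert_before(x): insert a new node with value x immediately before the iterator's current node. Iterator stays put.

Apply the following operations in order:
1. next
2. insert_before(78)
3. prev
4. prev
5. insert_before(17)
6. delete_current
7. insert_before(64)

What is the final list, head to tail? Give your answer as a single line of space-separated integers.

After 1 (next): list=[6, 1, 7, 5, 9, 2] cursor@1
After 2 (insert_before(78)): list=[6, 78, 1, 7, 5, 9, 2] cursor@1
After 3 (prev): list=[6, 78, 1, 7, 5, 9, 2] cursor@78
After 4 (prev): list=[6, 78, 1, 7, 5, 9, 2] cursor@6
After 5 (insert_before(17)): list=[17, 6, 78, 1, 7, 5, 9, 2] cursor@6
After 6 (delete_current): list=[17, 78, 1, 7, 5, 9, 2] cursor@78
After 7 (insert_before(64)): list=[17, 64, 78, 1, 7, 5, 9, 2] cursor@78

Answer: 17 64 78 1 7 5 9 2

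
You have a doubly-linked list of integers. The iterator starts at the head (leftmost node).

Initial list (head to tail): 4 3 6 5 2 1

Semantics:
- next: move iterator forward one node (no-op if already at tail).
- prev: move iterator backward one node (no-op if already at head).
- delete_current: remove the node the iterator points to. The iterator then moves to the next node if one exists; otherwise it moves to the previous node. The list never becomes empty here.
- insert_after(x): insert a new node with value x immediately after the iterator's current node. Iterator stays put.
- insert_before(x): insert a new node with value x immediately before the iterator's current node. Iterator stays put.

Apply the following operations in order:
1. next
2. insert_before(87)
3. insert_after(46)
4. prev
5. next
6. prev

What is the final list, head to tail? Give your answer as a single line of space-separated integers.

Answer: 4 87 3 46 6 5 2 1

Derivation:
After 1 (next): list=[4, 3, 6, 5, 2, 1] cursor@3
After 2 (insert_before(87)): list=[4, 87, 3, 6, 5, 2, 1] cursor@3
After 3 (insert_after(46)): list=[4, 87, 3, 46, 6, 5, 2, 1] cursor@3
After 4 (prev): list=[4, 87, 3, 46, 6, 5, 2, 1] cursor@87
After 5 (next): list=[4, 87, 3, 46, 6, 5, 2, 1] cursor@3
After 6 (prev): list=[4, 87, 3, 46, 6, 5, 2, 1] cursor@87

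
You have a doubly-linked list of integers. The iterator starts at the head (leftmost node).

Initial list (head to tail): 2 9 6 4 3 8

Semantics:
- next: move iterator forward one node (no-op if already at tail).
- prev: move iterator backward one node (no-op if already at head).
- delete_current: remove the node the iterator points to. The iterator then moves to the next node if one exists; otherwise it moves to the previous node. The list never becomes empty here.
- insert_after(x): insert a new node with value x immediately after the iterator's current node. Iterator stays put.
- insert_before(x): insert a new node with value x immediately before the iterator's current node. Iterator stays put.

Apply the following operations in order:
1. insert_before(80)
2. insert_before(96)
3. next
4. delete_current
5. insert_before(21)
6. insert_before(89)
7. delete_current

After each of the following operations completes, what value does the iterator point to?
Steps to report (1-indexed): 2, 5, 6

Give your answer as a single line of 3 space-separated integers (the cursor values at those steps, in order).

Answer: 2 6 6

Derivation:
After 1 (insert_before(80)): list=[80, 2, 9, 6, 4, 3, 8] cursor@2
After 2 (insert_before(96)): list=[80, 96, 2, 9, 6, 4, 3, 8] cursor@2
After 3 (next): list=[80, 96, 2, 9, 6, 4, 3, 8] cursor@9
After 4 (delete_current): list=[80, 96, 2, 6, 4, 3, 8] cursor@6
After 5 (insert_before(21)): list=[80, 96, 2, 21, 6, 4, 3, 8] cursor@6
After 6 (insert_before(89)): list=[80, 96, 2, 21, 89, 6, 4, 3, 8] cursor@6
After 7 (delete_current): list=[80, 96, 2, 21, 89, 4, 3, 8] cursor@4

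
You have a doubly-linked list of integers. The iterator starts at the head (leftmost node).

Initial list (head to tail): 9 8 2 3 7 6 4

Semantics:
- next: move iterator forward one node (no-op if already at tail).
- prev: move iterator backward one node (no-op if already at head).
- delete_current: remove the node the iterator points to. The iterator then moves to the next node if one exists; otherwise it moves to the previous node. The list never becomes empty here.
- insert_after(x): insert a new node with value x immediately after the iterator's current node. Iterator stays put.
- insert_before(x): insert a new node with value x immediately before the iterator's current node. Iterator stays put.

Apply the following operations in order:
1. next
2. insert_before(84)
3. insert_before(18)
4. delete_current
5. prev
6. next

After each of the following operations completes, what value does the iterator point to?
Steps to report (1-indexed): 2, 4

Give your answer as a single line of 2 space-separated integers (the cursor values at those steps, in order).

Answer: 8 2

Derivation:
After 1 (next): list=[9, 8, 2, 3, 7, 6, 4] cursor@8
After 2 (insert_before(84)): list=[9, 84, 8, 2, 3, 7, 6, 4] cursor@8
After 3 (insert_before(18)): list=[9, 84, 18, 8, 2, 3, 7, 6, 4] cursor@8
After 4 (delete_current): list=[9, 84, 18, 2, 3, 7, 6, 4] cursor@2
After 5 (prev): list=[9, 84, 18, 2, 3, 7, 6, 4] cursor@18
After 6 (next): list=[9, 84, 18, 2, 3, 7, 6, 4] cursor@2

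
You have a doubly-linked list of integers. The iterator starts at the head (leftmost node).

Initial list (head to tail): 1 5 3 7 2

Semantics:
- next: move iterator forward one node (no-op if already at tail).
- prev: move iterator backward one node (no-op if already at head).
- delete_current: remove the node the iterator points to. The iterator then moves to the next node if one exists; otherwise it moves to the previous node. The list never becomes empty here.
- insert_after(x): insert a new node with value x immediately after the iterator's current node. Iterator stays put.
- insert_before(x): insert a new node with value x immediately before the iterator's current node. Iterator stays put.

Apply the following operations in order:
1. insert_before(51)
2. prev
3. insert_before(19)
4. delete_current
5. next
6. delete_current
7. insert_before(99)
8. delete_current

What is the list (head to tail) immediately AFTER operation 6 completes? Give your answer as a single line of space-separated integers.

Answer: 19 1 3 7 2

Derivation:
After 1 (insert_before(51)): list=[51, 1, 5, 3, 7, 2] cursor@1
After 2 (prev): list=[51, 1, 5, 3, 7, 2] cursor@51
After 3 (insert_before(19)): list=[19, 51, 1, 5, 3, 7, 2] cursor@51
After 4 (delete_current): list=[19, 1, 5, 3, 7, 2] cursor@1
After 5 (next): list=[19, 1, 5, 3, 7, 2] cursor@5
After 6 (delete_current): list=[19, 1, 3, 7, 2] cursor@3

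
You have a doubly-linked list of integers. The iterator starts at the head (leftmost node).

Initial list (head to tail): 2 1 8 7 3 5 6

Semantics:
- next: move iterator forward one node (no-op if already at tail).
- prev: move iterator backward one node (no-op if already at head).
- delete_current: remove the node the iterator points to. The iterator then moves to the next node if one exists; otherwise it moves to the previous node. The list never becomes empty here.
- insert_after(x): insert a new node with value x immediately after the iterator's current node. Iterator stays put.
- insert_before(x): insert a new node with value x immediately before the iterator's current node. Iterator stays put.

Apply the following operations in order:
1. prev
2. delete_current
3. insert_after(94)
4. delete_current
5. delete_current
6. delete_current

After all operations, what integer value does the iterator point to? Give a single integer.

After 1 (prev): list=[2, 1, 8, 7, 3, 5, 6] cursor@2
After 2 (delete_current): list=[1, 8, 7, 3, 5, 6] cursor@1
After 3 (insert_after(94)): list=[1, 94, 8, 7, 3, 5, 6] cursor@1
After 4 (delete_current): list=[94, 8, 7, 3, 5, 6] cursor@94
After 5 (delete_current): list=[8, 7, 3, 5, 6] cursor@8
After 6 (delete_current): list=[7, 3, 5, 6] cursor@7

Answer: 7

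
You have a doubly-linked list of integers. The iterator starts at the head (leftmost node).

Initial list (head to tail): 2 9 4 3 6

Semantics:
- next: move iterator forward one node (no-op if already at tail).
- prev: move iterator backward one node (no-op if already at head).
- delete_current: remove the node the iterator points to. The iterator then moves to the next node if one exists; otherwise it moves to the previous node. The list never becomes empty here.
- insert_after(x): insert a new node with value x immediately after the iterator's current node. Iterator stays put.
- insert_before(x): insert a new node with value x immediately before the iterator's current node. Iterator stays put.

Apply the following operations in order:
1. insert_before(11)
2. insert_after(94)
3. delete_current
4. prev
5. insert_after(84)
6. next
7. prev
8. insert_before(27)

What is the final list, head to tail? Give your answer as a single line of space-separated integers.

Answer: 27 11 84 94 9 4 3 6

Derivation:
After 1 (insert_before(11)): list=[11, 2, 9, 4, 3, 6] cursor@2
After 2 (insert_after(94)): list=[11, 2, 94, 9, 4, 3, 6] cursor@2
After 3 (delete_current): list=[11, 94, 9, 4, 3, 6] cursor@94
After 4 (prev): list=[11, 94, 9, 4, 3, 6] cursor@11
After 5 (insert_after(84)): list=[11, 84, 94, 9, 4, 3, 6] cursor@11
After 6 (next): list=[11, 84, 94, 9, 4, 3, 6] cursor@84
After 7 (prev): list=[11, 84, 94, 9, 4, 3, 6] cursor@11
After 8 (insert_before(27)): list=[27, 11, 84, 94, 9, 4, 3, 6] cursor@11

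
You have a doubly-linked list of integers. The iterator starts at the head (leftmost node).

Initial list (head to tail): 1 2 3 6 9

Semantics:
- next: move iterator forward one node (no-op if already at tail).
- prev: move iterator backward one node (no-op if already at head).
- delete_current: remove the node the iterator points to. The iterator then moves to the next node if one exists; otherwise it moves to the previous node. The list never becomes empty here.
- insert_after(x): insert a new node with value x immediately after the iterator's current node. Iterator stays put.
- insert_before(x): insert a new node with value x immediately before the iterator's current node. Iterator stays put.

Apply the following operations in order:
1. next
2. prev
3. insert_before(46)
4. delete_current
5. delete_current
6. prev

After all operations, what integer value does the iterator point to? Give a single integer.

Answer: 46

Derivation:
After 1 (next): list=[1, 2, 3, 6, 9] cursor@2
After 2 (prev): list=[1, 2, 3, 6, 9] cursor@1
After 3 (insert_before(46)): list=[46, 1, 2, 3, 6, 9] cursor@1
After 4 (delete_current): list=[46, 2, 3, 6, 9] cursor@2
After 5 (delete_current): list=[46, 3, 6, 9] cursor@3
After 6 (prev): list=[46, 3, 6, 9] cursor@46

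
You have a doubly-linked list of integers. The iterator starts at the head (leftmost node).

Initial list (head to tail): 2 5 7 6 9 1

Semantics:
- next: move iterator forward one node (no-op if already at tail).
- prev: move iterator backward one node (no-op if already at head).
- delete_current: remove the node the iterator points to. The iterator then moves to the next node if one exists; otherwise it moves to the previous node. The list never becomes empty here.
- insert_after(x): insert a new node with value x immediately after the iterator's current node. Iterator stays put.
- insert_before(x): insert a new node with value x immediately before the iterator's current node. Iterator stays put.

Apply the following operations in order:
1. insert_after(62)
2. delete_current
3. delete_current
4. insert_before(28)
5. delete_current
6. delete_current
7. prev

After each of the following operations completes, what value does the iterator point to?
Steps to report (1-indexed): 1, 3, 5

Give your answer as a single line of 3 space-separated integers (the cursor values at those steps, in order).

Answer: 2 5 7

Derivation:
After 1 (insert_after(62)): list=[2, 62, 5, 7, 6, 9, 1] cursor@2
After 2 (delete_current): list=[62, 5, 7, 6, 9, 1] cursor@62
After 3 (delete_current): list=[5, 7, 6, 9, 1] cursor@5
After 4 (insert_before(28)): list=[28, 5, 7, 6, 9, 1] cursor@5
After 5 (delete_current): list=[28, 7, 6, 9, 1] cursor@7
After 6 (delete_current): list=[28, 6, 9, 1] cursor@6
After 7 (prev): list=[28, 6, 9, 1] cursor@28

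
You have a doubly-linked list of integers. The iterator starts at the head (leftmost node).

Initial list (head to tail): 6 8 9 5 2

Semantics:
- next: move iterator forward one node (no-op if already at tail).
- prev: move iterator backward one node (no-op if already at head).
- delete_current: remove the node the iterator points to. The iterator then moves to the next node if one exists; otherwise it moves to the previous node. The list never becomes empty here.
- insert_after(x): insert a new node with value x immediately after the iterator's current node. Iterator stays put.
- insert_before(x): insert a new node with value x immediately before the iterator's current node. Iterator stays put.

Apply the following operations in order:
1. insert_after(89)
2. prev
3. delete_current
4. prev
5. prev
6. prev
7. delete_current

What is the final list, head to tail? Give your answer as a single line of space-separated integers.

Answer: 8 9 5 2

Derivation:
After 1 (insert_after(89)): list=[6, 89, 8, 9, 5, 2] cursor@6
After 2 (prev): list=[6, 89, 8, 9, 5, 2] cursor@6
After 3 (delete_current): list=[89, 8, 9, 5, 2] cursor@89
After 4 (prev): list=[89, 8, 9, 5, 2] cursor@89
After 5 (prev): list=[89, 8, 9, 5, 2] cursor@89
After 6 (prev): list=[89, 8, 9, 5, 2] cursor@89
After 7 (delete_current): list=[8, 9, 5, 2] cursor@8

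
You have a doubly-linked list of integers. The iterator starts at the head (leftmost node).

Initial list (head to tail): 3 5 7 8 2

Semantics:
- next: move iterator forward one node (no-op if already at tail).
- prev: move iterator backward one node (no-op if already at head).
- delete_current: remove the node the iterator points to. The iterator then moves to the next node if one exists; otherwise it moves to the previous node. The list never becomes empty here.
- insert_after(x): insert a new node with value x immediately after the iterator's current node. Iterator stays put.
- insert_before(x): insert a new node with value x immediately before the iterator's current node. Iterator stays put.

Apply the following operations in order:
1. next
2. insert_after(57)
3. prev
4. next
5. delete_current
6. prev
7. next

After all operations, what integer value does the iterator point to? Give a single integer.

After 1 (next): list=[3, 5, 7, 8, 2] cursor@5
After 2 (insert_after(57)): list=[3, 5, 57, 7, 8, 2] cursor@5
After 3 (prev): list=[3, 5, 57, 7, 8, 2] cursor@3
After 4 (next): list=[3, 5, 57, 7, 8, 2] cursor@5
After 5 (delete_current): list=[3, 57, 7, 8, 2] cursor@57
After 6 (prev): list=[3, 57, 7, 8, 2] cursor@3
After 7 (next): list=[3, 57, 7, 8, 2] cursor@57

Answer: 57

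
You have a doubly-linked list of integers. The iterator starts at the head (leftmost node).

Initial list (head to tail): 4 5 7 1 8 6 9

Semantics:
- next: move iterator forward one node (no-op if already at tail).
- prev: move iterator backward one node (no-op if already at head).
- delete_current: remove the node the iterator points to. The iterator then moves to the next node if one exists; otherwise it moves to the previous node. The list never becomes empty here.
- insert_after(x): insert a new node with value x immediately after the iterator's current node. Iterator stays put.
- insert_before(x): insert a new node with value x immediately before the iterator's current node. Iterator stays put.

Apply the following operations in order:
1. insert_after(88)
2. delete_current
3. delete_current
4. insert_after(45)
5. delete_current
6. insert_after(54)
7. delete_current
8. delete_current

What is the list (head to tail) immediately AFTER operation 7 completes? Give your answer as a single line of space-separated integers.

After 1 (insert_after(88)): list=[4, 88, 5, 7, 1, 8, 6, 9] cursor@4
After 2 (delete_current): list=[88, 5, 7, 1, 8, 6, 9] cursor@88
After 3 (delete_current): list=[5, 7, 1, 8, 6, 9] cursor@5
After 4 (insert_after(45)): list=[5, 45, 7, 1, 8, 6, 9] cursor@5
After 5 (delete_current): list=[45, 7, 1, 8, 6, 9] cursor@45
After 6 (insert_after(54)): list=[45, 54, 7, 1, 8, 6, 9] cursor@45
After 7 (delete_current): list=[54, 7, 1, 8, 6, 9] cursor@54

Answer: 54 7 1 8 6 9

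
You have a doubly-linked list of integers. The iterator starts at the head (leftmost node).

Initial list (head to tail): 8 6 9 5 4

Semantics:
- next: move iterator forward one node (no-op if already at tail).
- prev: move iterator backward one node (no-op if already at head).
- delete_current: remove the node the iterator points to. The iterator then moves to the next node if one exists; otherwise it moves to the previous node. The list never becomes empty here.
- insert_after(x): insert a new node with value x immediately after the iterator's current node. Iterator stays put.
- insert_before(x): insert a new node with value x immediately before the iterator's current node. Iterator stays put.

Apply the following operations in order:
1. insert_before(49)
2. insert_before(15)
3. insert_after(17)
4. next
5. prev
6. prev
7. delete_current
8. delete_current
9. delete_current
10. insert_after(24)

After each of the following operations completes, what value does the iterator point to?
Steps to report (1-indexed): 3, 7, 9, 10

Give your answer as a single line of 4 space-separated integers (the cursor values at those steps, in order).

After 1 (insert_before(49)): list=[49, 8, 6, 9, 5, 4] cursor@8
After 2 (insert_before(15)): list=[49, 15, 8, 6, 9, 5, 4] cursor@8
After 3 (insert_after(17)): list=[49, 15, 8, 17, 6, 9, 5, 4] cursor@8
After 4 (next): list=[49, 15, 8, 17, 6, 9, 5, 4] cursor@17
After 5 (prev): list=[49, 15, 8, 17, 6, 9, 5, 4] cursor@8
After 6 (prev): list=[49, 15, 8, 17, 6, 9, 5, 4] cursor@15
After 7 (delete_current): list=[49, 8, 17, 6, 9, 5, 4] cursor@8
After 8 (delete_current): list=[49, 17, 6, 9, 5, 4] cursor@17
After 9 (delete_current): list=[49, 6, 9, 5, 4] cursor@6
After 10 (insert_after(24)): list=[49, 6, 24, 9, 5, 4] cursor@6

Answer: 8 8 6 6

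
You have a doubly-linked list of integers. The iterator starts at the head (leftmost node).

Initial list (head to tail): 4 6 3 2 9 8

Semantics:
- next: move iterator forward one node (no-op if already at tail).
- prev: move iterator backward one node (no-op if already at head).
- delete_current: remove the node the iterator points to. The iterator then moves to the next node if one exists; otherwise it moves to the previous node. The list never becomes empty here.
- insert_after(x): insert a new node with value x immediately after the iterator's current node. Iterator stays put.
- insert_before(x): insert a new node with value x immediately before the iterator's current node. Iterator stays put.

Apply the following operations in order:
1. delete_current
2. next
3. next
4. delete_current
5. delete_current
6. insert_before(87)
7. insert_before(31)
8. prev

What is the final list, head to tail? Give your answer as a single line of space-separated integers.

After 1 (delete_current): list=[6, 3, 2, 9, 8] cursor@6
After 2 (next): list=[6, 3, 2, 9, 8] cursor@3
After 3 (next): list=[6, 3, 2, 9, 8] cursor@2
After 4 (delete_current): list=[6, 3, 9, 8] cursor@9
After 5 (delete_current): list=[6, 3, 8] cursor@8
After 6 (insert_before(87)): list=[6, 3, 87, 8] cursor@8
After 7 (insert_before(31)): list=[6, 3, 87, 31, 8] cursor@8
After 8 (prev): list=[6, 3, 87, 31, 8] cursor@31

Answer: 6 3 87 31 8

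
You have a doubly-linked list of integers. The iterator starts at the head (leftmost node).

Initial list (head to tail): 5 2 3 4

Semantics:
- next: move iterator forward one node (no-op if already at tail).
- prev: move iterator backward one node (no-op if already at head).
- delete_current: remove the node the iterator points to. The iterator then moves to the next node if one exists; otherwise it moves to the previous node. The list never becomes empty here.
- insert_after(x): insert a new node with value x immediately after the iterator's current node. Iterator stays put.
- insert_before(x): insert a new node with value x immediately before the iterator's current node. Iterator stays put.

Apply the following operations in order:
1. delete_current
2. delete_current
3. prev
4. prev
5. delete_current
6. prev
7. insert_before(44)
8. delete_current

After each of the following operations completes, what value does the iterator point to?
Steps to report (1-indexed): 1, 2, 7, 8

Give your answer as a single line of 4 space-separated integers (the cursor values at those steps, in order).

Answer: 2 3 4 44

Derivation:
After 1 (delete_current): list=[2, 3, 4] cursor@2
After 2 (delete_current): list=[3, 4] cursor@3
After 3 (prev): list=[3, 4] cursor@3
After 4 (prev): list=[3, 4] cursor@3
After 5 (delete_current): list=[4] cursor@4
After 6 (prev): list=[4] cursor@4
After 7 (insert_before(44)): list=[44, 4] cursor@4
After 8 (delete_current): list=[44] cursor@44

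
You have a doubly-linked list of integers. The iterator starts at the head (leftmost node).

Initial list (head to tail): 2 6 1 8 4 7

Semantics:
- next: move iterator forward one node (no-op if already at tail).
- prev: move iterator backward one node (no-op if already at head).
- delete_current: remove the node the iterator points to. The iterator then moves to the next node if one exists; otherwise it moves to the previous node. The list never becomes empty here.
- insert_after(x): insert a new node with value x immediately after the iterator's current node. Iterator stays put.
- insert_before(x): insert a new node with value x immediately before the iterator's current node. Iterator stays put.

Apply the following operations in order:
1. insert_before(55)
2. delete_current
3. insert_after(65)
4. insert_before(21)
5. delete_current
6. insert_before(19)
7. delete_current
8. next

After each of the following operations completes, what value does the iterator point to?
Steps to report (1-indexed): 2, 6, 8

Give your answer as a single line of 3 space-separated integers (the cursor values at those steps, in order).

After 1 (insert_before(55)): list=[55, 2, 6, 1, 8, 4, 7] cursor@2
After 2 (delete_current): list=[55, 6, 1, 8, 4, 7] cursor@6
After 3 (insert_after(65)): list=[55, 6, 65, 1, 8, 4, 7] cursor@6
After 4 (insert_before(21)): list=[55, 21, 6, 65, 1, 8, 4, 7] cursor@6
After 5 (delete_current): list=[55, 21, 65, 1, 8, 4, 7] cursor@65
After 6 (insert_before(19)): list=[55, 21, 19, 65, 1, 8, 4, 7] cursor@65
After 7 (delete_current): list=[55, 21, 19, 1, 8, 4, 7] cursor@1
After 8 (next): list=[55, 21, 19, 1, 8, 4, 7] cursor@8

Answer: 6 65 8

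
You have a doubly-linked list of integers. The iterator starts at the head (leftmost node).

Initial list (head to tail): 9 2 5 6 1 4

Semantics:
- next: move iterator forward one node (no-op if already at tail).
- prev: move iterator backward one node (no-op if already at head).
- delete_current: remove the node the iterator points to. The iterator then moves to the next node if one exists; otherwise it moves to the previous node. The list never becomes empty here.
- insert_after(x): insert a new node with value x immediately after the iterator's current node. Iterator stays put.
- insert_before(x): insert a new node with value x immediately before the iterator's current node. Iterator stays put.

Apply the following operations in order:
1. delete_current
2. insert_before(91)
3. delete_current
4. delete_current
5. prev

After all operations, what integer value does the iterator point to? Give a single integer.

Answer: 91

Derivation:
After 1 (delete_current): list=[2, 5, 6, 1, 4] cursor@2
After 2 (insert_before(91)): list=[91, 2, 5, 6, 1, 4] cursor@2
After 3 (delete_current): list=[91, 5, 6, 1, 4] cursor@5
After 4 (delete_current): list=[91, 6, 1, 4] cursor@6
After 5 (prev): list=[91, 6, 1, 4] cursor@91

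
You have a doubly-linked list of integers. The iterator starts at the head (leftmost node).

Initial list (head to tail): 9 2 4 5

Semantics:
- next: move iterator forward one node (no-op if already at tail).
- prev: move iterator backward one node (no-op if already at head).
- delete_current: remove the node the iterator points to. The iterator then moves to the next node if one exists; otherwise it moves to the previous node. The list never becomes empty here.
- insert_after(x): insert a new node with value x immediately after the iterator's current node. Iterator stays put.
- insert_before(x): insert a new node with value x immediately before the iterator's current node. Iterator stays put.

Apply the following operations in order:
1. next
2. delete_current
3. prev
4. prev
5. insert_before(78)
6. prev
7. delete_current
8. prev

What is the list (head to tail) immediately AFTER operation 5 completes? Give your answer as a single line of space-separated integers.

Answer: 78 9 4 5

Derivation:
After 1 (next): list=[9, 2, 4, 5] cursor@2
After 2 (delete_current): list=[9, 4, 5] cursor@4
After 3 (prev): list=[9, 4, 5] cursor@9
After 4 (prev): list=[9, 4, 5] cursor@9
After 5 (insert_before(78)): list=[78, 9, 4, 5] cursor@9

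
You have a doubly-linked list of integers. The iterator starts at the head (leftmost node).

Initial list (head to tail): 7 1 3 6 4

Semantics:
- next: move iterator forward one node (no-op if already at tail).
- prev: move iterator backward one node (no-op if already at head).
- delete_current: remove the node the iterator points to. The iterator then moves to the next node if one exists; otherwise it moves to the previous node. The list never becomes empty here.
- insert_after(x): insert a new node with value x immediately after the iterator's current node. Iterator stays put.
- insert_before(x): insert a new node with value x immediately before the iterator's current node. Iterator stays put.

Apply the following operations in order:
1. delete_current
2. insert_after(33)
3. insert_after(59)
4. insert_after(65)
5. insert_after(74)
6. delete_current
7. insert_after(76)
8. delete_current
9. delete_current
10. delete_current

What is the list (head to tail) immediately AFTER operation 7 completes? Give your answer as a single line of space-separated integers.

After 1 (delete_current): list=[1, 3, 6, 4] cursor@1
After 2 (insert_after(33)): list=[1, 33, 3, 6, 4] cursor@1
After 3 (insert_after(59)): list=[1, 59, 33, 3, 6, 4] cursor@1
After 4 (insert_after(65)): list=[1, 65, 59, 33, 3, 6, 4] cursor@1
After 5 (insert_after(74)): list=[1, 74, 65, 59, 33, 3, 6, 4] cursor@1
After 6 (delete_current): list=[74, 65, 59, 33, 3, 6, 4] cursor@74
After 7 (insert_after(76)): list=[74, 76, 65, 59, 33, 3, 6, 4] cursor@74

Answer: 74 76 65 59 33 3 6 4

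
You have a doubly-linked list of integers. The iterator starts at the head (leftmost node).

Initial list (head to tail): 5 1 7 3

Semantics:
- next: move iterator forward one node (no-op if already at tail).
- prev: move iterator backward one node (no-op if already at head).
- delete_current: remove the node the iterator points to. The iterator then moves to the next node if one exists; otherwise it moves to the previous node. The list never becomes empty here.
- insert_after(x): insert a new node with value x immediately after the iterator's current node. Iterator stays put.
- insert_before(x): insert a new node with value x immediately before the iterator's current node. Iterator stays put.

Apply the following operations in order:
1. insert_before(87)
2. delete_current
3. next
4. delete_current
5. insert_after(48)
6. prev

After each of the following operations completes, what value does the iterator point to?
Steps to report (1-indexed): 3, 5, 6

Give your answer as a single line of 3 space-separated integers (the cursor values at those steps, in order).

Answer: 7 3 1

Derivation:
After 1 (insert_before(87)): list=[87, 5, 1, 7, 3] cursor@5
After 2 (delete_current): list=[87, 1, 7, 3] cursor@1
After 3 (next): list=[87, 1, 7, 3] cursor@7
After 4 (delete_current): list=[87, 1, 3] cursor@3
After 5 (insert_after(48)): list=[87, 1, 3, 48] cursor@3
After 6 (prev): list=[87, 1, 3, 48] cursor@1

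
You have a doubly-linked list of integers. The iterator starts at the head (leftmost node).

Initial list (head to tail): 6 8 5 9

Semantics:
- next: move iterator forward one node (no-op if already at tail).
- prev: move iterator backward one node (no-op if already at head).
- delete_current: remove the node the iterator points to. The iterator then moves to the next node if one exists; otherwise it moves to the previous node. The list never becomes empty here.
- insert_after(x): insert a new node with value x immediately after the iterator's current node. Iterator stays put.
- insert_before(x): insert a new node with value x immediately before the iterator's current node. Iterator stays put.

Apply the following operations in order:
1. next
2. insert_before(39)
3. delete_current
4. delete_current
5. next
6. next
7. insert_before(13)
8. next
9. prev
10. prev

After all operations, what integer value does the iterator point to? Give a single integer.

Answer: 39

Derivation:
After 1 (next): list=[6, 8, 5, 9] cursor@8
After 2 (insert_before(39)): list=[6, 39, 8, 5, 9] cursor@8
After 3 (delete_current): list=[6, 39, 5, 9] cursor@5
After 4 (delete_current): list=[6, 39, 9] cursor@9
After 5 (next): list=[6, 39, 9] cursor@9
After 6 (next): list=[6, 39, 9] cursor@9
After 7 (insert_before(13)): list=[6, 39, 13, 9] cursor@9
After 8 (next): list=[6, 39, 13, 9] cursor@9
After 9 (prev): list=[6, 39, 13, 9] cursor@13
After 10 (prev): list=[6, 39, 13, 9] cursor@39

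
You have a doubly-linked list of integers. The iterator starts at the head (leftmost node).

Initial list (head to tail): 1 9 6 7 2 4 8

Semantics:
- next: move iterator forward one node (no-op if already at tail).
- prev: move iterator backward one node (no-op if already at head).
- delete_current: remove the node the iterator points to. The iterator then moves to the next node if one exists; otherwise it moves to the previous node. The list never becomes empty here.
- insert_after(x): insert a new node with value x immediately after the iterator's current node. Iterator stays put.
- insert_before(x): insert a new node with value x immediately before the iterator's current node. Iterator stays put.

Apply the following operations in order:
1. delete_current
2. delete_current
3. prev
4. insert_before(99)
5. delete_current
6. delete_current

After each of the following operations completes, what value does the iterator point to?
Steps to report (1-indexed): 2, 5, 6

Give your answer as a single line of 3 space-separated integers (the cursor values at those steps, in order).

Answer: 6 7 2

Derivation:
After 1 (delete_current): list=[9, 6, 7, 2, 4, 8] cursor@9
After 2 (delete_current): list=[6, 7, 2, 4, 8] cursor@6
After 3 (prev): list=[6, 7, 2, 4, 8] cursor@6
After 4 (insert_before(99)): list=[99, 6, 7, 2, 4, 8] cursor@6
After 5 (delete_current): list=[99, 7, 2, 4, 8] cursor@7
After 6 (delete_current): list=[99, 2, 4, 8] cursor@2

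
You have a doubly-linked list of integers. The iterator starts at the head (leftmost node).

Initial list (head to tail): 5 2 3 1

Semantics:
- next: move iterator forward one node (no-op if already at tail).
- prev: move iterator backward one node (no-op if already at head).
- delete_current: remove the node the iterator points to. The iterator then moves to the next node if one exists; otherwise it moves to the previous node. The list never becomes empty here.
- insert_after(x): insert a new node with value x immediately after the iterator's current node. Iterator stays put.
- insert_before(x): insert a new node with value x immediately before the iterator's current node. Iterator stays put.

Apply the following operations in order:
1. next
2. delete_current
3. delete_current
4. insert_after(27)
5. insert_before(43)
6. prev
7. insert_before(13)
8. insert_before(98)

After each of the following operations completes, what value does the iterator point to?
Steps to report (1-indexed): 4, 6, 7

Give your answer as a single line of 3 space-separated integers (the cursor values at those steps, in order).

After 1 (next): list=[5, 2, 3, 1] cursor@2
After 2 (delete_current): list=[5, 3, 1] cursor@3
After 3 (delete_current): list=[5, 1] cursor@1
After 4 (insert_after(27)): list=[5, 1, 27] cursor@1
After 5 (insert_before(43)): list=[5, 43, 1, 27] cursor@1
After 6 (prev): list=[5, 43, 1, 27] cursor@43
After 7 (insert_before(13)): list=[5, 13, 43, 1, 27] cursor@43
After 8 (insert_before(98)): list=[5, 13, 98, 43, 1, 27] cursor@43

Answer: 1 43 43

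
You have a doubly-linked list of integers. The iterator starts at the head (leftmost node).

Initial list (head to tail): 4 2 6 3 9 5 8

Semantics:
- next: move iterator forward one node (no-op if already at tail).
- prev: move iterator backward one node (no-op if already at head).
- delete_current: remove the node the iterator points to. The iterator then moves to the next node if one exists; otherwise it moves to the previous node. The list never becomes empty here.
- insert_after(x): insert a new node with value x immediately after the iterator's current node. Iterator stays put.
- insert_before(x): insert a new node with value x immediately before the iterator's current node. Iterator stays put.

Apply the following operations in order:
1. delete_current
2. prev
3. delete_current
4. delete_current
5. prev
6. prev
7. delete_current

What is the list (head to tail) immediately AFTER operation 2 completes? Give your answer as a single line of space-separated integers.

After 1 (delete_current): list=[2, 6, 3, 9, 5, 8] cursor@2
After 2 (prev): list=[2, 6, 3, 9, 5, 8] cursor@2

Answer: 2 6 3 9 5 8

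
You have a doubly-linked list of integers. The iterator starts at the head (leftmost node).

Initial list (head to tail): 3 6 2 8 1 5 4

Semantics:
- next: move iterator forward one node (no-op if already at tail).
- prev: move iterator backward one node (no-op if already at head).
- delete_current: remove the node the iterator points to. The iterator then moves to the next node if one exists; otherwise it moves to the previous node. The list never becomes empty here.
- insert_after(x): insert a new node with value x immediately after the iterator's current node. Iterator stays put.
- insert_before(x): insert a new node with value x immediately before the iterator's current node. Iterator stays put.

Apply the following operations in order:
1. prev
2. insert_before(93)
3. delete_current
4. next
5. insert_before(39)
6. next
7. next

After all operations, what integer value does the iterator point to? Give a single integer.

After 1 (prev): list=[3, 6, 2, 8, 1, 5, 4] cursor@3
After 2 (insert_before(93)): list=[93, 3, 6, 2, 8, 1, 5, 4] cursor@3
After 3 (delete_current): list=[93, 6, 2, 8, 1, 5, 4] cursor@6
After 4 (next): list=[93, 6, 2, 8, 1, 5, 4] cursor@2
After 5 (insert_before(39)): list=[93, 6, 39, 2, 8, 1, 5, 4] cursor@2
After 6 (next): list=[93, 6, 39, 2, 8, 1, 5, 4] cursor@8
After 7 (next): list=[93, 6, 39, 2, 8, 1, 5, 4] cursor@1

Answer: 1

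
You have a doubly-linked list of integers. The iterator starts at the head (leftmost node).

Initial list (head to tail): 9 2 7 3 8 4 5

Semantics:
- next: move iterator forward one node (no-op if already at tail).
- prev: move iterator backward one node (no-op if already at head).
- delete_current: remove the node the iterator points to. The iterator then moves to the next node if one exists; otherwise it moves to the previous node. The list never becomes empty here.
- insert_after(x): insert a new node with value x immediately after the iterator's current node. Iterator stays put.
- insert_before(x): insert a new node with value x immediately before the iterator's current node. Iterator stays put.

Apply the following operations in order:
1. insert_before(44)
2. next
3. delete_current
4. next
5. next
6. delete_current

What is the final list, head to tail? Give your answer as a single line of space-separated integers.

Answer: 44 9 7 3 4 5

Derivation:
After 1 (insert_before(44)): list=[44, 9, 2, 7, 3, 8, 4, 5] cursor@9
After 2 (next): list=[44, 9, 2, 7, 3, 8, 4, 5] cursor@2
After 3 (delete_current): list=[44, 9, 7, 3, 8, 4, 5] cursor@7
After 4 (next): list=[44, 9, 7, 3, 8, 4, 5] cursor@3
After 5 (next): list=[44, 9, 7, 3, 8, 4, 5] cursor@8
After 6 (delete_current): list=[44, 9, 7, 3, 4, 5] cursor@4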